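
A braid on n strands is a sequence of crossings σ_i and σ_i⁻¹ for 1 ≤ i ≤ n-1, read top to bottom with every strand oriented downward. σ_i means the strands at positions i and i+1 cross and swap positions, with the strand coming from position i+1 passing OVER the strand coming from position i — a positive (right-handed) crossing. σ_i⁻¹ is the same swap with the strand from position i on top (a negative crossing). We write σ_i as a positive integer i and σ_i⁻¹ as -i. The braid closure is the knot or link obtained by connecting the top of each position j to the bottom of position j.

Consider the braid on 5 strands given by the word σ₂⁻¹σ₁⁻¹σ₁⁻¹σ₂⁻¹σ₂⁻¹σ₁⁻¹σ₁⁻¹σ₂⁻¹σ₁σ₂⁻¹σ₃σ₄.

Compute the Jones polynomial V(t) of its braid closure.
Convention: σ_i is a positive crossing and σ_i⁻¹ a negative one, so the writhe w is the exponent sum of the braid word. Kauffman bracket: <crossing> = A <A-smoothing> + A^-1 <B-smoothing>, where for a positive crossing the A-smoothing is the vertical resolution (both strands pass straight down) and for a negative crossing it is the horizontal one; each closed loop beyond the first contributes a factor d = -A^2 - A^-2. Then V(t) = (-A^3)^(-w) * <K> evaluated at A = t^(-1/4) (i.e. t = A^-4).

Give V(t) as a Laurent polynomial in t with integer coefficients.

The presented braid s2^-1 s1^-1 s1^-1 s2^-1 s2^-1 s1^-1 s1^-1 s2^-1 s1 s2^-1 s3 s4 on 5 strands reduces by inverse Markov moves (closure unchanged at each step):
  Destabilize: the word has the form β·s4 where s4 occurs only as the final letter (β ∈ B_4); drop it and the last strand → 4 strands.
  Destabilize: the word has the form β·s3 where s3 occurs only as the final letter (β ∈ B_3); drop it and the last strand → 3 strands.
Reduced to β = s2^-1 s1^-1 s1^-1 s2^-1 s2^-1 s1^-1 s1^-1 s2^-1 s1 s2^-1 on 3 strands, 10 crossings.
Compute on β:
Braid: s2^-1 s1^-1 s1^-1 s2^-1 s2^-1 s1^-1 s1^-1 s2^-1 s1 s2^-1 on 3 strands, 10 crossings.
Writhe w = (#positive) - (#negative) = 1 - 9 = -8.
Enumerate smoothing states for the bracket polynomial. There are 2^10 = 1024 states.
For each crossing: s=0 is the vertical smoothing, s=1 horizontal. Crossing k contributes A^(sign_k * (1 - 2*s_k)); loop factor d = -A^2 - A^-2.
Tabulate the states by total A-exponent and number of loops L (A-exp: L × count):
  A^10: L=6 ×1
  A^8: L=5 ×10
  A^6: L=4 ×41, L=6 ×4
  A^4: L=3 ×86, L=5 ×34
  A^2: L=2 ×92, L=4 ×114, L=6 ×4
  A^0: L=1 ×40, L=3 ×185, L=5 ×27
  A^-2: L=2 ×142, L=4 ×67, L=6 ×1
  A^-4: L=1 ×40, L=3 ×76, L=5 ×4
  A^-6: L=2 ×39, L=4 ×6
  A^-8: L=1 ×5, L=3 ×5
  A^-10: L=2 ×1
Each group contributes A^e * Σ count * d^(L-1):
Powers of d = -A^2 - A^-2: d^2 = A^4 + 2 + A^-4; d^3 = -A^6 - 3*A^2 - 3*A^-2 - A^-6; d^4 = A^8 + 4*A^4 + 6 + 4*A^-4 + A^-8; d^5 = -A^10 - 5*A^6 - 10*A^2 - 10*A^-2 - 5*A^-6 - A^-10.
  A^10 * (d^5) = -A^20 - 5*A^16 - 10*A^12 - 10*A^8 - 5*A^4 - 1
  A^8 * (10*d^4) = 10*A^16 + 40*A^12 + 60*A^8 + 40*A^4 + 10
  A^6 * (41*d^3 + 4*d^5) = -4*A^16 - 61*A^12 - 163*A^8 - 163*A^4 - 61 - 4*A^-4
  A^4 * (86*d^2 + 34*d^4) = 34*A^12 + 222*A^8 + 376*A^4 + 222 + 34*A^-4
  A^2 * (92*d + 114*d^3 + 4*d^5) = -4*A^12 - 134*A^8 - 474*A^4 - 474 - 134*A^-4 - 4*A^-8
  A^0 * (40 + 185*d^2 + 27*d^4) = 27*A^8 + 293*A^4 + 572 + 293*A^-4 + 27*A^-8
  A^-2 * (142*d + 67*d^3 + d^5) = -A^8 - 72*A^4 - 353 - 353*A^-4 - 72*A^-8 - A^-12
  A^-4 * (40 + 76*d^2 + 4*d^4) = 4*A^4 + 92 + 216*A^-4 + 92*A^-8 + 4*A^-12
  A^-6 * (39*d + 6*d^3) = -6 - 57*A^-4 - 57*A^-8 - 6*A^-12
  A^-8 * (5 + 5*d^2) = 5*A^-4 + 15*A^-8 + 5*A^-12
  A^-10 * (d) = -A^-8 - A^-12
Summing the groups: <K> = -A^20 + A^16 - A^12 + A^8 - A^4 + 1 + A^-12
Normalise by the writhe: (-A^3)^(-w) = (-A^3)^(8) = A^24, so f(A) = A^24 * <K> = -A^44 + A^40 - A^36 + A^32 - A^28 + A^24 + A^12.
Substitute A = t^(-1/4), i.e. A^e → t^(-e/4): V(t) = t^-3 + t^-6 - t^-7 + t^-8 - t^-9 + t^-10 - t^-11

Answer: t^-3 + t^-6 - t^-7 + t^-8 - t^-9 + t^-10 - t^-11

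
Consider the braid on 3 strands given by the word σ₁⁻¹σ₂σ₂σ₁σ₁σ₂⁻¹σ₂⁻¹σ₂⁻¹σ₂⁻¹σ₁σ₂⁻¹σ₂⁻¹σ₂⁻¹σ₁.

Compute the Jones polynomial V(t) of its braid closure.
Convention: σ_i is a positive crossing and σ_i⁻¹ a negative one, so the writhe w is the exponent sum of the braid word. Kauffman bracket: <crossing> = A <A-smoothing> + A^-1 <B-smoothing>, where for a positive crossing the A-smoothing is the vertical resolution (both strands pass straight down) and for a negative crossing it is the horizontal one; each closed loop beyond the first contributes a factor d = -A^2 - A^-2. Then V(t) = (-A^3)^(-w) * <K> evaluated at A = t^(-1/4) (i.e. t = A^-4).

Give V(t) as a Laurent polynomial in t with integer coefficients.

The presented braid s1^-1 s2 s2 s1 s1 s2^-1 s2^-1 s2^-1 s2^-1 s1 s2^-1 s2^-1 s2^-1 s1 on 3 strands reduces by inverse Markov moves (closure unchanged at each step):
  Deconjugate: the word is γ·β·γ⁻¹ with γ = s1^-1 s2 (prefix) and γ⁻¹ = s2^-1 s1 (suffix); strip both.
  Deconjugate: the word is γ·β·γ⁻¹ with γ = s2 (prefix) and γ⁻¹ = s2^-1 (suffix); strip both.
Reduced to β = s1 s1 s2^-1 s2^-1 s2^-1 s2^-1 s1 s2^-1 on 3 strands, 8 crossings.
Compute on β:
Braid: s1 s1 s2^-1 s2^-1 s2^-1 s2^-1 s1 s2^-1 on 3 strands, 8 crossings.
Writhe w = (#positive) - (#negative) = 3 - 5 = -2.
Enumerate smoothing states for the bracket polynomial. There are 2^8 = 256 states.
Each crossing splits two ways (0=vertical, 1=horizontal). The state's weight is A^(#A-smoothings - #B-smoothings) * d^(loops - 1).
Tabulate the states by total A-exponent and number of loops L (A-exp: L × count):
  A^8: L=6 ×1
  A^6: L=5 ×8
  A^4: L=4 ×27, L=6 ×1
  A^2: L=3 ×48, L=5 ×8
  A^0: L=2 ×47, L=4 ×22, L=6 ×1
  A^-2: L=1 ×23, L=3 ×29, L=5 ×4
  A^-4: L=2 ×22, L=4 ×6
  A^-6: L=3 ×8
  A^-8: L=4 ×1
Each group contributes A^e * Σ count * d^(L-1):
Powers of d = -A^2 - A^-2: d^2 = A^4 + 2 + A^-4; d^3 = -A^6 - 3*A^2 - 3*A^-2 - A^-6; d^4 = A^8 + 4*A^4 + 6 + 4*A^-4 + A^-8; d^5 = -A^10 - 5*A^6 - 10*A^2 - 10*A^-2 - 5*A^-6 - A^-10.
  A^8 * (d^5) = -A^18 - 5*A^14 - 10*A^10 - 10*A^6 - 5*A^2 - A^-2
  A^6 * (8*d^4) = 8*A^14 + 32*A^10 + 48*A^6 + 32*A^2 + 8*A^-2
  A^4 * (27*d^3 + d^5) = -A^14 - 32*A^10 - 91*A^6 - 91*A^2 - 32*A^-2 - A^-6
  A^2 * (48*d^2 + 8*d^4) = 8*A^10 + 80*A^6 + 144*A^2 + 80*A^-2 + 8*A^-6
  A^0 * (47*d + 22*d^3 + d^5) = -A^10 - 27*A^6 - 123*A^2 - 123*A^-2 - 27*A^-6 - A^-10
  A^-2 * (23 + 29*d^2 + 4*d^4) = 4*A^6 + 45*A^2 + 105*A^-2 + 45*A^-6 + 4*A^-10
  A^-4 * (22*d + 6*d^3) = -6*A^2 - 40*A^-2 - 40*A^-6 - 6*A^-10
  A^-6 * (8*d^2) = 8*A^-2 + 16*A^-6 + 8*A^-10
  A^-8 * (d^3) = -A^-2 - 3*A^-6 - 3*A^-10 - A^-14
Summing the groups: <K> = -A^18 + 2*A^14 - 3*A^10 + 4*A^6 - 4*A^2 + 4*A^-2 - 2*A^-6 + 2*A^-10 - A^-14
Normalise by the writhe: (-A^3)^(-w) = (-A^3)^(2) = A^6, so f(A) = A^6 * <K> = -A^24 + 2*A^20 - 3*A^16 + 4*A^12 - 4*A^8 + 4*A^4 - 2 + 2*A^-4 - A^-8.
Substitute A = t^(-1/4), i.e. A^e → t^(-e/4): V(t) = -t^2 + 2*t - 2 + 4*t^-1 - 4*t^-2 + 4*t^-3 - 3*t^-4 + 2*t^-5 - t^-6

Answer: -t^2 + 2*t - 2 + 4*t^-1 - 4*t^-2 + 4*t^-3 - 3*t^-4 + 2*t^-5 - t^-6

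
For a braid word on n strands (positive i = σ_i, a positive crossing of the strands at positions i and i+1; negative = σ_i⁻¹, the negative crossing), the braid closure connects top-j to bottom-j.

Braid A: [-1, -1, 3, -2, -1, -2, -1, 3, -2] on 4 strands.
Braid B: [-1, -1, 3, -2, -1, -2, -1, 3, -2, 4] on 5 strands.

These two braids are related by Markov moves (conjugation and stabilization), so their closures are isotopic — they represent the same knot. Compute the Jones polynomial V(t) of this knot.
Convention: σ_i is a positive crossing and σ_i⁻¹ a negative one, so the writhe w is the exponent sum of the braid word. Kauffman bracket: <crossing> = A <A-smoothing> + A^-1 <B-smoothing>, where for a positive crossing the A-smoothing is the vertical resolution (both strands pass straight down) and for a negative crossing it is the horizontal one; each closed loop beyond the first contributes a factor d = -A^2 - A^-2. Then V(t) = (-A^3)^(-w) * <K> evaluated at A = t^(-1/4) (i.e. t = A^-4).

1 - t^-1 + 2*t^-2 - 2*t^-3 + 2*t^-4 - 2*t^-5 + 2*t^-6 - t^-7

Derivation:
Markov-equivalent braids have isotopic closures, hence identical knot invariants. Strip the Markov moves from each word to reach a common short braid β, then compute V(t) once on β.
Braid A: s1^-1 s1^-1 s3 s2^-1 s1^-1 s2^-1 s1^-1 s3 s2^-1 on 4 strands has no conjugating prefix/suffix or stabilization to strip; take β = s1^-1 s1^-1 s3 s2^-1 s1^-1 s2^-1 s1^-1 s3 s2^-1.
Braid B: s1^-1 s1^-1 s3 s2^-1 s1^-1 s2^-1 s1^-1 s3 s2^-1 s4 on 5 strands reduces by inverse Markov moves (closure unchanged at each step):
  Destabilize: the word has the form β·s4 where s4 occurs only as the final letter (β ∈ B_4); drop it and the last strand → 4 strands.
Reduced to β = s1^-1 s1^-1 s3 s2^-1 s1^-1 s2^-1 s1^-1 s3 s2^-1 on 4 strands, 9 crossings.
Both give the same β = s1^-1 s1^-1 s3 s2^-1 s1^-1 s2^-1 s1^-1 s3 s2^-1 on 4 strands, so one state sum suffices:
Braid: s1^-1 s1^-1 s3 s2^-1 s1^-1 s2^-1 s1^-1 s3 s2^-1 on 4 strands, 9 crossings.
Writhe w = (#positive) - (#negative) = 2 - 7 = -5.
State-sum expansion of <K>. There are 2^9 = 512 states.
Smooth each crossing (0=||, 1=⌣⌢); contribution A^(Σ sign_k(1-2s_k)) * d^(L-1).
Tabulate the states by total A-exponent and number of loops L (A-exp: L × count):
  A^9: L=3 ×1
  A^7: L=2 ×4, L=4 ×5
  A^5: L=1 ×4, L=3 ×26, L=5 ×6
  A^3: L=2 ×43, L=4 ×40, L=6 ×1
  A^1: L=1 ×23, L=3 ×92, L=5 ×11
  A^-1: L=2 ×91, L=4 ×34, L=6 ×1
  A^-3: L=1 ×32, L=3 ×48, L=5 ×4
  A^-5: L=2 ×28, L=4 ×8
  A^-7: L=3 ×9
  A^-9: L=4 ×1
Each group contributes A^e * Σ count * d^(L-1):
Powers of d = -A^2 - A^-2: d^2 = A^4 + 2 + A^-4; d^3 = -A^6 - 3*A^2 - 3*A^-2 - A^-6; d^4 = A^8 + 4*A^4 + 6 + 4*A^-4 + A^-8; d^5 = -A^10 - 5*A^6 - 10*A^2 - 10*A^-2 - 5*A^-6 - A^-10.
  A^9 * (d^2) = A^13 + 2*A^9 + A^5
  A^7 * (4*d + 5*d^3) = -5*A^13 - 19*A^9 - 19*A^5 - 5*A
  A^5 * (4 + 26*d^2 + 6*d^4) = 6*A^13 + 50*A^9 + 92*A^5 + 50*A + 6*A^-3
  A^3 * (43*d + 40*d^3 + d^5) = -A^13 - 45*A^9 - 173*A^5 - 173*A - 45*A^-3 - A^-7
  A^1 * (23 + 92*d^2 + 11*d^4) = 11*A^9 + 136*A^5 + 273*A + 136*A^-3 + 11*A^-7
  A^-1 * (91*d + 34*d^3 + d^5) = -A^9 - 39*A^5 - 203*A - 203*A^-3 - 39*A^-7 - A^-11
  A^-3 * (32 + 48*d^2 + 4*d^4) = 4*A^5 + 64*A + 152*A^-3 + 64*A^-7 + 4*A^-11
  A^-5 * (28*d + 8*d^3) = -8*A - 52*A^-3 - 52*A^-7 - 8*A^-11
  A^-7 * (9*d^2) = 9*A^-3 + 18*A^-7 + 9*A^-11
  A^-9 * (d^3) = -A^-3 - 3*A^-7 - 3*A^-11 - A^-15
Summing the groups: <K> = A^13 - 2*A^9 + 2*A^5 - 2*A + 2*A^-3 - 2*A^-7 + A^-11 - A^-15
Normalise by the writhe: (-A^3)^(-w) = (-A^3)^(5) = -A^15, so f(A) = -A^15 * <K> = -A^28 + 2*A^24 - 2*A^20 + 2*A^16 - 2*A^12 + 2*A^8 - A^4 + 1.
Substitute A = t^(-1/4), i.e. A^e → t^(-e/4): V(t) = 1 - t^-1 + 2*t^-2 - 2*t^-3 + 2*t^-4 - 2*t^-5 + 2*t^-6 - t^-7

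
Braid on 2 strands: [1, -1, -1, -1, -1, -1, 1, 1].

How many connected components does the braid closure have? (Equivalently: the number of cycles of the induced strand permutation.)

2

Derivation:
Track the strand permutation on 2 strands, starting from identity.
  step 1: s1 swaps positions 1,2 -> [2 1]
  step 2: s1^-1 swaps positions 1,2 -> [1 2]
  step 3: s1^-1 swaps positions 1,2 -> [2 1]
  step 4: s1^-1 swaps positions 1,2 -> [1 2]
  step 5: s1^-1 swaps positions 1,2 -> [2 1]
  step 6: s1^-1 swaps positions 1,2 -> [1 2]
  step 7: s1 swaps positions 1,2 -> [2 1]
  step 8: s1 swaps positions 1,2 -> [1 2]
Final permutation (position -> original strand): [1 2]
Closure components = cycle count of this permutation = 2.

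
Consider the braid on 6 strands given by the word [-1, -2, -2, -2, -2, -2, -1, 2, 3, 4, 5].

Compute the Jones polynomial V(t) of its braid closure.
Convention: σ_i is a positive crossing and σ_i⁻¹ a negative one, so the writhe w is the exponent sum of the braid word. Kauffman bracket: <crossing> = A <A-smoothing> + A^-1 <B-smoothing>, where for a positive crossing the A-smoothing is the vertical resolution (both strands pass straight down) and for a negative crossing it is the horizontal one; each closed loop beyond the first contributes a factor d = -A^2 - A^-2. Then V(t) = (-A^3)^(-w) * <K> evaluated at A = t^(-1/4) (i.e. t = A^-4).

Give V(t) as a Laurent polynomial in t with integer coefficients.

t^-2 - t^-3 + 2*t^-4 - 2*t^-5 + 3*t^-6 - 2*t^-7 + t^-8 - t^-9

Derivation:
The presented braid s1^-1 s2^-1 s2^-1 s2^-1 s2^-1 s2^-1 s1^-1 s2 s3 s4 s5 on 6 strands reduces by inverse Markov moves (closure unchanged at each step):
  Destabilize: the word has the form β·s5 where s5 occurs only as the final letter (β ∈ B_5); drop it and the last strand → 5 strands.
  Destabilize: the word has the form β·s4 where s4 occurs only as the final letter (β ∈ B_4); drop it and the last strand → 4 strands.
  Destabilize: the word has the form β·s3 where s3 occurs only as the final letter (β ∈ B_3); drop it and the last strand → 3 strands.
Reduced to β = s1^-1 s2^-1 s2^-1 s2^-1 s2^-1 s2^-1 s1^-1 s2 on 3 strands, 8 crossings.
Compute on β:
Braid: s1^-1 s2^-1 s2^-1 s2^-1 s2^-1 s2^-1 s1^-1 s2 on 3 strands, 8 crossings.
Writhe w = (#positive) - (#negative) = 1 - 7 = -6.
State-sum expansion of <K>. There are 2^8 = 256 states.
Each crossing splits two ways (0=vertical, 1=horizontal). The state's weight is A^(#A-smoothings - #B-smoothings) * d^(loops - 1).
Tabulate the states by total A-exponent and number of loops L (A-exp: L × count):
  A^8: L=6 ×1
  A^6: L=5 ×8
  A^4: L=4 ×25, L=6 ×3
  A^2: L=3 ×40, L=5 ×15, L=7 ×1
  A^0: L=2 ×35, L=4 ×30, L=6 ×5
  A^-2: L=1 ×15, L=3 ×31, L=5 ×10
  A^-4: L=2 ×18, L=4 ×10
  A^-6: L=1 ×2, L=3 ×6
  A^-8: L=2 ×1
Each group contributes A^e * Σ count * d^(L-1):
Powers of d = -A^2 - A^-2: d^2 = A^4 + 2 + A^-4; d^3 = -A^6 - 3*A^2 - 3*A^-2 - A^-6; d^4 = A^8 + 4*A^4 + 6 + 4*A^-4 + A^-8; d^5 = -A^10 - 5*A^6 - 10*A^2 - 10*A^-2 - 5*A^-6 - A^-10; d^6 = A^12 + 6*A^8 + 15*A^4 + 20 + 15*A^-4 + 6*A^-8 + A^-12.
  A^8 * (d^5) = -A^18 - 5*A^14 - 10*A^10 - 10*A^6 - 5*A^2 - A^-2
  A^6 * (8*d^4) = 8*A^14 + 32*A^10 + 48*A^6 + 32*A^2 + 8*A^-2
  A^4 * (25*d^3 + 3*d^5) = -3*A^14 - 40*A^10 - 105*A^6 - 105*A^2 - 40*A^-2 - 3*A^-6
  A^2 * (40*d^2 + 15*d^4 + d^6) = A^14 + 21*A^10 + 115*A^6 + 190*A^2 + 115*A^-2 + 21*A^-6 + A^-10
  A^0 * (35*d + 30*d^3 + 5*d^5) = -5*A^10 - 55*A^6 - 175*A^2 - 175*A^-2 - 55*A^-6 - 5*A^-10
  A^-2 * (15 + 31*d^2 + 10*d^4) = 10*A^6 + 71*A^2 + 137*A^-2 + 71*A^-6 + 10*A^-10
  A^-4 * (18*d + 10*d^3) = -10*A^2 - 48*A^-2 - 48*A^-6 - 10*A^-10
  A^-6 * (2 + 6*d^2) = 6*A^-2 + 14*A^-6 + 6*A^-10
  A^-8 * (d) = -A^-6 - A^-10
Summing the groups: <K> = -A^18 + A^14 - 2*A^10 + 3*A^6 - 2*A^2 + 2*A^-2 - A^-6 + A^-10
Normalise by the writhe: (-A^3)^(-w) = (-A^3)^(6) = A^18, so f(A) = A^18 * <K> = -A^36 + A^32 - 2*A^28 + 3*A^24 - 2*A^20 + 2*A^16 - A^12 + A^8.
Substitute A = t^(-1/4), i.e. A^e → t^(-e/4): V(t) = t^-2 - t^-3 + 2*t^-4 - 2*t^-5 + 3*t^-6 - 2*t^-7 + t^-8 - t^-9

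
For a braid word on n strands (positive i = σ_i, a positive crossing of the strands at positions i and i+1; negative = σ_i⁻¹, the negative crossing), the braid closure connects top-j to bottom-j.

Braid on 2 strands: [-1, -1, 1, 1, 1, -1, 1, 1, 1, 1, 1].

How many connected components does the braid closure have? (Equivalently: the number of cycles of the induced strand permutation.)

Track the strand permutation on 2 strands, starting from identity.
  step 1: s1^-1 swaps positions 1,2 -> [2 1]
  step 2: s1^-1 swaps positions 1,2 -> [1 2]
  step 3: s1 swaps positions 1,2 -> [2 1]
  step 4: s1 swaps positions 1,2 -> [1 2]
  step 5: s1 swaps positions 1,2 -> [2 1]
  step 6: s1^-1 swaps positions 1,2 -> [1 2]
  step 7: s1 swaps positions 1,2 -> [2 1]
  step 8: s1 swaps positions 1,2 -> [1 2]
  step 9: s1 swaps positions 1,2 -> [2 1]
  step 10: s1 swaps positions 1,2 -> [1 2]
  step 11: s1 swaps positions 1,2 -> [2 1]
Final permutation (position -> original strand): [2 1]
Closure components = cycle count of this permutation = 1.

Answer: 1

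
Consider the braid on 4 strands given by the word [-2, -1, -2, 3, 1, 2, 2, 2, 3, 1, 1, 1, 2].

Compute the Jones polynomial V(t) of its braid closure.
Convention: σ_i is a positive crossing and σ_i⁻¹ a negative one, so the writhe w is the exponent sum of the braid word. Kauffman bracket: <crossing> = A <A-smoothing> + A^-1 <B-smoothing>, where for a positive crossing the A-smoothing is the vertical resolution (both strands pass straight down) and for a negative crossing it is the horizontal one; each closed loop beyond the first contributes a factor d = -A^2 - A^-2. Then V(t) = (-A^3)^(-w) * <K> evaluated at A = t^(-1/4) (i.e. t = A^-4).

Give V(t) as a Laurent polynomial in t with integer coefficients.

The presented braid s2^-1 s1^-1 s2^-1 s3 s1 s2 s2 s2 s3 s1 s1 s1 s2 on 4 strands reduces by inverse Markov moves (closure unchanged at each step):
  Deconjugate: the word is γ·β·γ⁻¹ with γ = s2^-1 (prefix) and γ⁻¹ = s2 (suffix); strip both.
  Deconjugate: the word is γ·β·γ⁻¹ with γ = s1^-1 (prefix) and γ⁻¹ = s1 (suffix); strip both.
Reduced to β = s2^-1 s3 s1 s2 s2 s2 s3 s1 s1 on 4 strands, 9 crossings.
Compute on β:
Braid: s2^-1 s3 s1 s2 s2 s2 s3 s1 s1 on 4 strands, 9 crossings.
Writhe w = (#positive) - (#negative) = 8 - 1 = 7.
Computing the Kauffman bracket via state sum. There are 2^9 = 512 states.
For each crossing: s=0 is the vertical smoothing, s=1 horizontal. Crossing k contributes A^(sign_k * (1 - 2*s_k)); loop factor d = -A^2 - A^-2.
Tabulate the states by total A-exponent and number of loops L (A-exp: L × count):
  A^9: L=3 ×1
  A^7: L=2 ×5, L=4 ×4
  A^5: L=1 ×6, L=3 ×27, L=5 ×3
  A^3: L=2 ×57, L=4 ×26, L=6 ×1
  A^1: L=1 ×39, L=3 ×77, L=5 ×10
  A^-1: L=2 ×81, L=4 ×44, L=6 ×1
  A^-3: L=3 ×73, L=5 ×11
  A^-5: L=4 ×35, L=6 ×1
  A^-7: L=5 ×9
  A^-9: L=6 ×1
Each group contributes A^e * Σ count * d^(L-1):
Powers of d = -A^2 - A^-2: d^2 = A^4 + 2 + A^-4; d^3 = -A^6 - 3*A^2 - 3*A^-2 - A^-6; d^4 = A^8 + 4*A^4 + 6 + 4*A^-4 + A^-8; d^5 = -A^10 - 5*A^6 - 10*A^2 - 10*A^-2 - 5*A^-6 - A^-10.
  A^9 * (d^2) = A^13 + 2*A^9 + A^5
  A^7 * (5*d + 4*d^3) = -4*A^13 - 17*A^9 - 17*A^5 - 4*A
  A^5 * (6 + 27*d^2 + 3*d^4) = 3*A^13 + 39*A^9 + 78*A^5 + 39*A + 3*A^-3
  A^3 * (57*d + 26*d^3 + d^5) = -A^13 - 31*A^9 - 145*A^5 - 145*A - 31*A^-3 - A^-7
  A^1 * (39 + 77*d^2 + 10*d^4) = 10*A^9 + 117*A^5 + 253*A + 117*A^-3 + 10*A^-7
  A^-1 * (81*d + 44*d^3 + d^5) = -A^9 - 49*A^5 - 223*A - 223*A^-3 - 49*A^-7 - A^-11
  A^-3 * (73*d^2 + 11*d^4) = 11*A^5 + 117*A + 212*A^-3 + 117*A^-7 + 11*A^-11
  A^-5 * (35*d^3 + d^5) = -A^5 - 40*A - 115*A^-3 - 115*A^-7 - 40*A^-11 - A^-15
  A^-7 * (9*d^4) = 9*A + 36*A^-3 + 54*A^-7 + 36*A^-11 + 9*A^-15
  A^-9 * (d^5) = -A - 5*A^-3 - 10*A^-7 - 10*A^-11 - 5*A^-15 - A^-19
Summing the groups: <K> = -A^13 + 2*A^9 - 5*A^5 + 5*A - 6*A^-3 + 6*A^-7 - 4*A^-11 + 3*A^-15 - A^-19
Normalise by the writhe: (-A^3)^(-w) = (-A^3)^(-7) = -A^-21, so f(A) = -A^-21 * <K> = A^-8 - 2*A^-12 + 5*A^-16 - 5*A^-20 + 6*A^-24 - 6*A^-28 + 4*A^-32 - 3*A^-36 + A^-40.
Substitute A = t^(-1/4), i.e. A^e → t^(-e/4): V(t) = t^10 - 3*t^9 + 4*t^8 - 6*t^7 + 6*t^6 - 5*t^5 + 5*t^4 - 2*t^3 + t^2

Answer: t^10 - 3*t^9 + 4*t^8 - 6*t^7 + 6*t^6 - 5*t^5 + 5*t^4 - 2*t^3 + t^2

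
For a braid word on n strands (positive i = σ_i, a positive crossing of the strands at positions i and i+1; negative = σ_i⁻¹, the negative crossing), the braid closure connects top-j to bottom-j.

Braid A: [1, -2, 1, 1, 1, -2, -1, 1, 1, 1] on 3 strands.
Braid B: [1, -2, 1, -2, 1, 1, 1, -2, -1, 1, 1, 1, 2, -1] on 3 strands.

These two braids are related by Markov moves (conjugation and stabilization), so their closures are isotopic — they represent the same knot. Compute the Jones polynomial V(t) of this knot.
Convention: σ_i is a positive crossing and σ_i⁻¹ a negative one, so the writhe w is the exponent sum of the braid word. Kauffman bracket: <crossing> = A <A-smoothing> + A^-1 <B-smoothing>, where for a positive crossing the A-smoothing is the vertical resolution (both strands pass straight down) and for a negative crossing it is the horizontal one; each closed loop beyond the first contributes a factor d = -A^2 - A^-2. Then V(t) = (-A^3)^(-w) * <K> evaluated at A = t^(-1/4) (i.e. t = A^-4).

t^8 - 2*t^7 + 3*t^6 - 4*t^5 + 3*t^4 - 3*t^3 + 3*t^2 - t + 1

Derivation:
Markov-equivalent braids have isotopic closures, hence identical knot invariants. Strip the Markov moves from each word to reach a common short braid β, then compute V(t) once on β.
Braid A: s1 s2^-1 s1 s1 s1 s2^-1 s1^-1 s1 s1 s1 on 3 strands has no conjugating prefix/suffix or stabilization to strip; take β = s1 s2^-1 s1 s1 s1 s2^-1 s1^-1 s1 s1 s1.
Braid B: s1 s2^-1 s1 s2^-1 s1 s1 s1 s2^-1 s1^-1 s1 s1 s1 s2 s1^-1 on 3 strands reduces by inverse Markov moves (closure unchanged at each step):
  Deconjugate: the word is γ·β·γ⁻¹ with γ = s1 s2^-1 (prefix) and γ⁻¹ = s2 s1^-1 (suffix); strip both.
Reduced to β = s1 s2^-1 s1 s1 s1 s2^-1 s1^-1 s1 s1 s1 on 3 strands, 10 crossings.
Both give the same β = s1 s2^-1 s1 s1 s1 s2^-1 s1^-1 s1 s1 s1 on 3 strands, so one state sum suffices:
First cancel adjacent σ_i σ_i⁻¹ pairs (Reidemeister II — same braid, same closure): s1 s2^-1 s1 s1 s1 s2^-1 s1^-1 s1 s1 s1 → s1 s2^-1 s1 s1 s1 s2^-1 s1 s1.
Braid: s1 s2^-1 s1 s1 s1 s2^-1 s1 s1 on 3 strands, 8 crossings.
Writhe w = (#positive) - (#negative) = 6 - 2 = 4.
State-sum expansion of <K>. There are 2^8 = 256 states.
For each crossing: s=0 is the vertical smoothing, s=1 horizontal. Crossing k contributes A^(sign_k * (1 - 2*s_k)); loop factor d = -A^2 - A^-2.
Tabulate the states by total A-exponent and number of loops L (A-exp: L × count):
  A^8: L=3 ×1
  A^6: L=2 ×8
  A^4: L=1 ×21, L=3 ×7
  A^2: L=2 ×54, L=4 ×2
  A^0: L=3 ×70
  A^-2: L=4 ×56
  A^-4: L=5 ×28
  A^-6: L=6 ×8
  A^-8: L=7 ×1
Each group contributes A^e * Σ count * d^(L-1):
Powers of d = -A^2 - A^-2: d^2 = A^4 + 2 + A^-4; d^3 = -A^6 - 3*A^2 - 3*A^-2 - A^-6; d^4 = A^8 + 4*A^4 + 6 + 4*A^-4 + A^-8; d^5 = -A^10 - 5*A^6 - 10*A^2 - 10*A^-2 - 5*A^-6 - A^-10; d^6 = A^12 + 6*A^8 + 15*A^4 + 20 + 15*A^-4 + 6*A^-8 + A^-12.
  A^8 * (d^2) = A^12 + 2*A^8 + A^4
  A^6 * (8*d) = -8*A^8 - 8*A^4
  A^4 * (21 + 7*d^2) = 7*A^8 + 35*A^4 + 7
  A^2 * (54*d + 2*d^3) = -2*A^8 - 60*A^4 - 60 - 2*A^-4
  A^0 * (70*d^2) = 70*A^4 + 140 + 70*A^-4
  A^-2 * (56*d^3) = -56*A^4 - 168 - 168*A^-4 - 56*A^-8
  A^-4 * (28*d^4) = 28*A^4 + 112 + 168*A^-4 + 112*A^-8 + 28*A^-12
  A^-6 * (8*d^5) = -8*A^4 - 40 - 80*A^-4 - 80*A^-8 - 40*A^-12 - 8*A^-16
  A^-8 * (d^6) = A^4 + 6 + 15*A^-4 + 20*A^-8 + 15*A^-12 + 6*A^-16 + A^-20
Summing the groups: <K> = A^12 - A^8 + 3*A^4 - 3 + 3*A^-4 - 4*A^-8 + 3*A^-12 - 2*A^-16 + A^-20
Normalise by the writhe: (-A^3)^(-w) = (-A^3)^(-4) = A^-12, so f(A) = A^-12 * <K> = 1 - A^-4 + 3*A^-8 - 3*A^-12 + 3*A^-16 - 4*A^-20 + 3*A^-24 - 2*A^-28 + A^-32.
Substitute A = t^(-1/4), i.e. A^e → t^(-e/4): V(t) = t^8 - 2*t^7 + 3*t^6 - 4*t^5 + 3*t^4 - 3*t^3 + 3*t^2 - t + 1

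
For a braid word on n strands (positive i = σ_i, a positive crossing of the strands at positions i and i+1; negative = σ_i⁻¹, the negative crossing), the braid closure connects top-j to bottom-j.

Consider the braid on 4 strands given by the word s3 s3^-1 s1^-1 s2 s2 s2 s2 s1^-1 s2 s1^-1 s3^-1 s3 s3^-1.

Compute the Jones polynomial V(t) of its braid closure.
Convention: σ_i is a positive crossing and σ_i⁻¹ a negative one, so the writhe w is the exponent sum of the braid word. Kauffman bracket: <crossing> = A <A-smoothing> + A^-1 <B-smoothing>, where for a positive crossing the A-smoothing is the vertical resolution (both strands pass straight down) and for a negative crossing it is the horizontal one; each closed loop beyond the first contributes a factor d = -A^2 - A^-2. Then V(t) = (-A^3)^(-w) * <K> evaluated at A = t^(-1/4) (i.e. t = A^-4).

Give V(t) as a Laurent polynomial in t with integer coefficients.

-t^6 + 2*t^5 - 3*t^4 + 4*t^3 - 4*t^2 + 4*t - 2 + 2*t^-1 - t^-2

Derivation:
The presented braid s3 s3^-1 s1^-1 s2 s2 s2 s2 s1^-1 s2 s1^-1 s3^-1 s3 s3^-1 on 4 strands reduces by inverse Markov moves (closure unchanged at each step):
  Deconjugate: the word is γ·β·γ⁻¹ with γ = s3 s3^-1 (prefix) and γ⁻¹ = s3 s3^-1 (suffix); strip both.
  Destabilize: the word has the form β·s3^-1 where s3^-1 occurs only as the final letter (β ∈ B_3); drop it and the last strand → 3 strands.
Reduced to β = s1^-1 s2 s2 s2 s2 s1^-1 s2 s1^-1 on 3 strands, 8 crossings.
Compute on β:
Braid: s1^-1 s2 s2 s2 s2 s1^-1 s2 s1^-1 on 3 strands, 8 crossings.
Writhe w = (#positive) - (#negative) = 5 - 3 = 2.
State-sum expansion of <K>. There are 2^8 = 256 states.
For each crossing: s=0 is the vertical smoothing, s=1 horizontal. Crossing k contributes A^(sign_k * (1 - 2*s_k)); loop factor d = -A^2 - A^-2.
Tabulate the states by total A-exponent and number of loops L (A-exp: L × count):
  A^8: L=4 ×1
  A^6: L=3 ×8
  A^4: L=2 ×22, L=4 ×6
  A^2: L=1 ×23, L=3 ×29, L=5 ×4
  A^0: L=2 ×47, L=4 ×22, L=6 ×1
  A^-2: L=3 ×48, L=5 ×8
  A^-4: L=4 ×27, L=6 ×1
  A^-6: L=5 ×8
  A^-8: L=6 ×1
Each group contributes A^e * Σ count * d^(L-1):
Powers of d = -A^2 - A^-2: d^2 = A^4 + 2 + A^-4; d^3 = -A^6 - 3*A^2 - 3*A^-2 - A^-6; d^4 = A^8 + 4*A^4 + 6 + 4*A^-4 + A^-8; d^5 = -A^10 - 5*A^6 - 10*A^2 - 10*A^-2 - 5*A^-6 - A^-10.
  A^8 * (d^3) = -A^14 - 3*A^10 - 3*A^6 - A^2
  A^6 * (8*d^2) = 8*A^10 + 16*A^6 + 8*A^2
  A^4 * (22*d + 6*d^3) = -6*A^10 - 40*A^6 - 40*A^2 - 6*A^-2
  A^2 * (23 + 29*d^2 + 4*d^4) = 4*A^10 + 45*A^6 + 105*A^2 + 45*A^-2 + 4*A^-6
  A^0 * (47*d + 22*d^3 + d^5) = -A^10 - 27*A^6 - 123*A^2 - 123*A^-2 - 27*A^-6 - A^-10
  A^-2 * (48*d^2 + 8*d^4) = 8*A^6 + 80*A^2 + 144*A^-2 + 80*A^-6 + 8*A^-10
  A^-4 * (27*d^3 + d^5) = -A^6 - 32*A^2 - 91*A^-2 - 91*A^-6 - 32*A^-10 - A^-14
  A^-6 * (8*d^4) = 8*A^2 + 32*A^-2 + 48*A^-6 + 32*A^-10 + 8*A^-14
  A^-8 * (d^5) = -A^2 - 5*A^-2 - 10*A^-6 - 10*A^-10 - 5*A^-14 - A^-18
Summing the groups: <K> = -A^14 + 2*A^10 - 2*A^6 + 4*A^2 - 4*A^-2 + 4*A^-6 - 3*A^-10 + 2*A^-14 - A^-18
Normalise by the writhe: (-A^3)^(-w) = (-A^3)^(-2) = A^-6, so f(A) = A^-6 * <K> = -A^8 + 2*A^4 - 2 + 4*A^-4 - 4*A^-8 + 4*A^-12 - 3*A^-16 + 2*A^-20 - A^-24.
Substitute A = t^(-1/4), i.e. A^e → t^(-e/4): V(t) = -t^6 + 2*t^5 - 3*t^4 + 4*t^3 - 4*t^2 + 4*t - 2 + 2*t^-1 - t^-2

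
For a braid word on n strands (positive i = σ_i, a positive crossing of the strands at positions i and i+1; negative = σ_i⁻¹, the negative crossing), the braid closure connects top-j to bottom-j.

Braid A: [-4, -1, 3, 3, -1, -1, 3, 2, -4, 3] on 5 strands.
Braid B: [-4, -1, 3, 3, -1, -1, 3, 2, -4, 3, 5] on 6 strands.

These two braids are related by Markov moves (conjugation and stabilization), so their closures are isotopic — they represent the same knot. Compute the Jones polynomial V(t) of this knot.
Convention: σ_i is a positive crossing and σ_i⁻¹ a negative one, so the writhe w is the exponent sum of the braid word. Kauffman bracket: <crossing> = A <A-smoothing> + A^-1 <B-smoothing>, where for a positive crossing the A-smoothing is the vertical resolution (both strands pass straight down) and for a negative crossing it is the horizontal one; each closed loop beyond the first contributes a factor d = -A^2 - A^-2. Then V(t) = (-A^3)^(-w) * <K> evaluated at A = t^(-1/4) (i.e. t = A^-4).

Markov-equivalent braids have isotopic closures, hence identical knot invariants. Strip the Markov moves from each word to reach a common short braid β, then compute V(t) once on β.
Braid A: s4^-1 s1^-1 s3 s3 s1^-1 s1^-1 s3 s2 s4^-1 s3 on 5 strands has no conjugating prefix/suffix or stabilization to strip; take β = s4^-1 s1^-1 s3 s3 s1^-1 s1^-1 s3 s2 s4^-1 s3.
Braid B: s4^-1 s1^-1 s3 s3 s1^-1 s1^-1 s3 s2 s4^-1 s3 s5 on 6 strands reduces by inverse Markov moves (closure unchanged at each step):
  Destabilize: the word has the form β·s5 where s5 occurs only as the final letter (β ∈ B_5); drop it and the last strand → 5 strands.
Reduced to β = s4^-1 s1^-1 s3 s3 s1^-1 s1^-1 s3 s2 s4^-1 s3 on 5 strands, 10 crossings.
Both give the same β = s4^-1 s1^-1 s3 s3 s1^-1 s1^-1 s3 s2 s4^-1 s3 on 5 strands, so one state sum suffices:
Braid: s4^-1 s1^-1 s3 s3 s1^-1 s1^-1 s3 s2 s4^-1 s3 on 5 strands, 10 crossings.
Writhe w = (#positive) - (#negative) = 5 - 5 = 0.
Enumerate smoothing states for the bracket polynomial. There are 2^10 = 1024 states.
Each crossing splits two ways (0=vertical, 1=horizontal). The state's weight is A^(#A-smoothings - #B-smoothings) * d^(loops - 1).
Tabulate the states by total A-exponent and number of loops L (A-exp: L × count):
  A^10: L=6 ×1
  A^8: L=5 ×10
  A^6: L=4 ×41, L=6 ×4
  A^4: L=3 ×83, L=5 ×36, L=7 ×1
  A^2: L=2 ×84, L=4 ×107, L=6 ×19
  A^0: L=1 ×33, L=3 ×143, L=5 ×70, L=7 ×6
  A^-2: L=2 ×68, L=4 ×116, L=6 ×25, L=8 ×1
  A^-4: L=3 ×64, L=5 ×52, L=7 ×4
  A^-6: L=4 ×33, L=6 ×12
  A^-8: L=5 ×9, L=7 ×1
  A^-10: L=6 ×1
Each group contributes A^e * Σ count * d^(L-1):
Powers of d = -A^2 - A^-2: d^2 = A^4 + 2 + A^-4; d^3 = -A^6 - 3*A^2 - 3*A^-2 - A^-6; d^4 = A^8 + 4*A^4 + 6 + 4*A^-4 + A^-8; d^5 = -A^10 - 5*A^6 - 10*A^2 - 10*A^-2 - 5*A^-6 - A^-10; d^6 = A^12 + 6*A^8 + 15*A^4 + 20 + 15*A^-4 + 6*A^-8 + A^-12; d^7 = -A^14 - 7*A^10 - 21*A^6 - 35*A^2 - 35*A^-2 - 21*A^-6 - 7*A^-10 - A^-14.
  A^10 * (d^5) = -A^20 - 5*A^16 - 10*A^12 - 10*A^8 - 5*A^4 - 1
  A^8 * (10*d^4) = 10*A^16 + 40*A^12 + 60*A^8 + 40*A^4 + 10
  A^6 * (41*d^3 + 4*d^5) = -4*A^16 - 61*A^12 - 163*A^8 - 163*A^4 - 61 - 4*A^-4
  A^4 * (83*d^2 + 36*d^4 + d^6) = A^16 + 42*A^12 + 242*A^8 + 402*A^4 + 242 + 42*A^-4 + A^-8
  A^2 * (84*d + 107*d^3 + 19*d^5) = -19*A^12 - 202*A^8 - 595*A^4 - 595 - 202*A^-4 - 19*A^-8
  A^0 * (33 + 143*d^2 + 70*d^4 + 6*d^6) = 6*A^12 + 106*A^8 + 513*A^4 + 859 + 513*A^-4 + 106*A^-8 + 6*A^-12
  A^-2 * (68*d + 116*d^3 + 25*d^5 + d^7) = -A^12 - 32*A^8 - 262*A^4 - 701 - 701*A^-4 - 262*A^-8 - 32*A^-12 - A^-16
  A^-4 * (64*d^2 + 52*d^4 + 4*d^6) = 4*A^8 + 76*A^4 + 332 + 520*A^-4 + 332*A^-8 + 76*A^-12 + 4*A^-16
  A^-6 * (33*d^3 + 12*d^5) = -12*A^4 - 93 - 219*A^-4 - 219*A^-8 - 93*A^-12 - 12*A^-16
  A^-8 * (9*d^4 + d^6) = A^4 + 15 + 51*A^-4 + 74*A^-8 + 51*A^-12 + 15*A^-16 + A^-20
  A^-10 * (d^5) = -1 - 5*A^-4 - 10*A^-8 - 10*A^-12 - 5*A^-16 - A^-20
Summing the groups: <K> = -A^20 + 2*A^16 - 3*A^12 + 5*A^8 - 5*A^4 + 6 - 5*A^-4 + 3*A^-8 - 2*A^-12 + A^-16
Normalise by the writhe: (-A^3)^(-w) = (-A^3)^(0) = 1, so f(A) = 1 * <K> = -A^20 + 2*A^16 - 3*A^12 + 5*A^8 - 5*A^4 + 6 - 5*A^-4 + 3*A^-8 - 2*A^-12 + A^-16.
Substitute A = t^(-1/4), i.e. A^e → t^(-e/4): V(t) = t^4 - 2*t^3 + 3*t^2 - 5*t + 6 - 5*t^-1 + 5*t^-2 - 3*t^-3 + 2*t^-4 - t^-5

Answer: t^4 - 2*t^3 + 3*t^2 - 5*t + 6 - 5*t^-1 + 5*t^-2 - 3*t^-3 + 2*t^-4 - t^-5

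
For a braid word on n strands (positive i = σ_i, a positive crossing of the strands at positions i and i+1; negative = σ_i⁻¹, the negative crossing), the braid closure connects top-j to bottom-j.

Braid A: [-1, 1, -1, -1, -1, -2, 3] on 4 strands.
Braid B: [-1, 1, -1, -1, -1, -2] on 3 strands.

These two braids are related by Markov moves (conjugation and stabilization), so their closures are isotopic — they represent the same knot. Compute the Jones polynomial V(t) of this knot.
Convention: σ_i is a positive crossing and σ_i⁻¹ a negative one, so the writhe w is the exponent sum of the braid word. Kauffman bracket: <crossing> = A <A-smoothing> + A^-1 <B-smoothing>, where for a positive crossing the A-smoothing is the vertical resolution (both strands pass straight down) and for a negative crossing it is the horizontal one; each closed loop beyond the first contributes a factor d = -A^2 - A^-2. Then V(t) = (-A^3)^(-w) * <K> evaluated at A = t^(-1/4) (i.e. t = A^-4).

t^-1 + t^-3 - t^-4

Derivation:
Markov-equivalent braids have isotopic closures, hence identical knot invariants. Strip the Markov moves from each word to reach a common short braid β, then compute V(t) once on β.
Braid A: s1^-1 s1 s1^-1 s1^-1 s1^-1 s2^-1 s3 on 4 strands reduces by inverse Markov moves (closure unchanged at each step):
  Destabilize: the word has the form β·s3 where s3 occurs only as the final letter (β ∈ B_3); drop it and the last strand → 3 strands.
  Destabilize: the word has the form β·s2^-1 where s2^-1 occurs only as the final letter (β ∈ B_2); drop it and the last strand → 2 strands.
Reduced to β = s1^-1 s1 s1^-1 s1^-1 s1^-1 on 2 strands, 5 crossings.
Braid B: s1^-1 s1 s1^-1 s1^-1 s1^-1 s2^-1 on 3 strands reduces by inverse Markov moves (closure unchanged at each step):
  Destabilize: the word has the form β·s2^-1 where s2^-1 occurs only as the final letter (β ∈ B_2); drop it and the last strand → 2 strands.
Reduced to β = s1^-1 s1 s1^-1 s1^-1 s1^-1 on 2 strands, 5 crossings.
Both give the same β = s1^-1 s1 s1^-1 s1^-1 s1^-1 on 2 strands, so one state sum suffices:
First cancel adjacent σ_i σ_i⁻¹ pairs (Reidemeister II — same braid, same closure): s1^-1 s1 s1^-1 s1^-1 s1^-1 → s1^-1 s1^-1 s1^-1.
Braid: s1^-1 s1^-1 s1^-1 on 2 strands, 3 crossings.
Writhe w = (#positive) - (#negative) = 0 - 3 = -3.
Computing the Kauffman bracket via state sum. There are 2^3 = 8 states.
Smooth each crossing (0=||, 1=⌣⌢); contribution A^(Σ sign_k(1-2s_k)) * d^(L-1).
  state 000: A-exp=-3, loops=2, term = A^-3 * d^1
  state 001: A-exp=-1, loops=1, term = A^-1 * d^0
  state 010: A-exp=-1, loops=1, term = A^-1 * d^0
  state 011: A-exp=+1, loops=2, term = A^1 * d^1
  state 100: A-exp=-1, loops=1, term = A^-1 * d^0
  state 101: A-exp=+1, loops=2, term = A^1 * d^1
  state 110: A-exp=+1, loops=2, term = A^1 * d^1
  state 111: A-exp=+3, loops=3, term = A^3 * d^2
Collect the terms by A-exponent (count of states per loop number):
Powers of d = -A^2 - A^-2: d^2 = A^4 + 2 + A^-4.
  A^3 * (d^2) = A^7 + 2*A^3 + A^-1
  A^1 * (3*d) = -3*A^3 - 3*A^-1
  A^-1 * (3) = 3*A^-1
  A^-3 * (d) = -A^-1 - A^-5
Summing the groups: <K> = A^7 - A^3 - A^-5
Normalise by the writhe: (-A^3)^(-w) = (-A^3)^(3) = -A^9, so f(A) = -A^9 * <K> = -A^16 + A^12 + A^4.
Substitute A = t^(-1/4), i.e. A^e → t^(-e/4): V(t) = t^-1 + t^-3 - t^-4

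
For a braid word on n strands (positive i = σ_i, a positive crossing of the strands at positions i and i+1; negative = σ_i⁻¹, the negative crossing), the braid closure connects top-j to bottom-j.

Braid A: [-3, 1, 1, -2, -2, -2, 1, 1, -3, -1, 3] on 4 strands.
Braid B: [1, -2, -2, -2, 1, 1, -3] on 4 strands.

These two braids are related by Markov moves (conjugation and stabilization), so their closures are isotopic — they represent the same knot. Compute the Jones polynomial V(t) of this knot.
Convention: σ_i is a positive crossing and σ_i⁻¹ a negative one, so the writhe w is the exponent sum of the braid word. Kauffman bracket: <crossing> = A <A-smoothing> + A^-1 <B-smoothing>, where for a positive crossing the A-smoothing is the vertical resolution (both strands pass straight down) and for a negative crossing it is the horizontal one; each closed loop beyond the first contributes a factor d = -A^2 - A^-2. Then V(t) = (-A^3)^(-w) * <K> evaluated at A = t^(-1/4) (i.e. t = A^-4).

-t^3 + t^2 - t + 3 - t^-1 + t^-2 - t^-3

Derivation:
Markov-equivalent braids have isotopic closures, hence identical knot invariants. Strip the Markov moves from each word to reach a common short braid β, then compute V(t) once on β.
Braid A: s3^-1 s1 s1 s2^-1 s2^-1 s2^-1 s1 s1 s3^-1 s1^-1 s3 on 4 strands reduces by inverse Markov moves (closure unchanged at each step):
  Deconjugate: the word is γ·β·γ⁻¹ with γ = s3^-1 (prefix) and γ⁻¹ = s3 (suffix); strip both.
  Deconjugate: the word is γ·β·γ⁻¹ with γ = s1 (prefix) and γ⁻¹ = s1^-1 (suffix); strip both.
  Destabilize: the word has the form β·s3^-1 where s3^-1 occurs only as the final letter (β ∈ B_3); drop it and the last strand → 3 strands.
Reduced to β = s1 s2^-1 s2^-1 s2^-1 s1 s1 on 3 strands, 6 crossings.
Braid B: s1 s2^-1 s2^-1 s2^-1 s1 s1 s3^-1 on 4 strands reduces by inverse Markov moves (closure unchanged at each step):
  Destabilize: the word has the form β·s3^-1 where s3^-1 occurs only as the final letter (β ∈ B_3); drop it and the last strand → 3 strands.
Reduced to β = s1 s2^-1 s2^-1 s2^-1 s1 s1 on 3 strands, 6 crossings.
Both give the same β = s1 s2^-1 s2^-1 s2^-1 s1 s1 on 3 strands, so one state sum suffices:
Braid: s1 s2^-1 s2^-1 s2^-1 s1 s1 on 3 strands, 6 crossings.
Writhe w = (#positive) - (#negative) = 3 - 3 = 0.
State-sum expansion of <K>. There are 2^6 = 64 states.
Each crossing splits two ways (0=vertical, 1=horizontal). The state's weight is A^(#A-smoothings - #B-smoothings) * d^(loops - 1).
Tabulate the states by total A-exponent and number of loops L (A-exp: L × count):
  A^6: L=4 ×1
  A^4: L=3 ×6
  A^2: L=2 ×12, L=4 ×3
  A^0: L=1 ×9, L=3 ×10, L=5 ×1
  A^-2: L=2 ×12, L=4 ×3
  A^-4: L=3 ×6
  A^-6: L=4 ×1
Each group contributes A^e * Σ count * d^(L-1):
Powers of d = -A^2 - A^-2: d^2 = A^4 + 2 + A^-4; d^3 = -A^6 - 3*A^2 - 3*A^-2 - A^-6; d^4 = A^8 + 4*A^4 + 6 + 4*A^-4 + A^-8.
  A^6 * (d^3) = -A^12 - 3*A^8 - 3*A^4 - 1
  A^4 * (6*d^2) = 6*A^8 + 12*A^4 + 6
  A^2 * (12*d + 3*d^3) = -3*A^8 - 21*A^4 - 21 - 3*A^-4
  A^0 * (9 + 10*d^2 + d^4) = A^8 + 14*A^4 + 35 + 14*A^-4 + A^-8
  A^-2 * (12*d + 3*d^3) = -3*A^4 - 21 - 21*A^-4 - 3*A^-8
  A^-4 * (6*d^2) = 6 + 12*A^-4 + 6*A^-8
  A^-6 * (d^3) = -1 - 3*A^-4 - 3*A^-8 - A^-12
Summing the groups: <K> = -A^12 + A^8 - A^4 + 3 - A^-4 + A^-8 - A^-12
Normalise by the writhe: (-A^3)^(-w) = (-A^3)^(0) = 1, so f(A) = 1 * <K> = -A^12 + A^8 - A^4 + 3 - A^-4 + A^-8 - A^-12.
Substitute A = t^(-1/4), i.e. A^e → t^(-e/4): V(t) = -t^3 + t^2 - t + 3 - t^-1 + t^-2 - t^-3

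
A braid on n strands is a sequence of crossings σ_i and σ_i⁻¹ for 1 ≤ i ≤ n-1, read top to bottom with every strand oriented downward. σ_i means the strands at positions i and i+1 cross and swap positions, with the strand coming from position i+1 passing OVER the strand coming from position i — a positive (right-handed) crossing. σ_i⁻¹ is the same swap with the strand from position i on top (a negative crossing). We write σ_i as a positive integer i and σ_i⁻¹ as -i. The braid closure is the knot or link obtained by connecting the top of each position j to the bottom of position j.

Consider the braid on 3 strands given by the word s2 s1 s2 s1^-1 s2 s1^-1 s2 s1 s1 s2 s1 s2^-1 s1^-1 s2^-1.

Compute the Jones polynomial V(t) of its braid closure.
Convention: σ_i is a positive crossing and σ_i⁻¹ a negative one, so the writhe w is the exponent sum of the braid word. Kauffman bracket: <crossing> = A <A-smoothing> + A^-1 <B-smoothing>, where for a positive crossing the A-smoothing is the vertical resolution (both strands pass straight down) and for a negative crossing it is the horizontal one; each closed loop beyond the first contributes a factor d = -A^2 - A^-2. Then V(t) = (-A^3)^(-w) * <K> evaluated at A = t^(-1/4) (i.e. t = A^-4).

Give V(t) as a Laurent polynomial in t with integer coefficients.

-t^6 + t^5 - t^4 + 2*t^3 - t^2 + t

Derivation:
The presented braid s2 s1 s2 s1^-1 s2 s1^-1 s2 s1 s1 s2 s1 s2^-1 s1^-1 s2^-1 on 3 strands reduces by inverse Markov moves (closure unchanged at each step):
  Deconjugate: the word is γ·β·γ⁻¹ with γ = s2 s1 (prefix) and γ⁻¹ = s1^-1 s2^-1 (suffix); strip both.
  Deconjugate: the word is γ·β·γ⁻¹ with γ = s2 s1^-1 (prefix) and γ⁻¹ = s1 s2^-1 (suffix); strip both.
Reduced to β = s2 s1^-1 s2 s1 s1 s2 on 3 strands, 6 crossings.
Compute on β:
Braid: s2 s1^-1 s2 s1 s1 s2 on 3 strands, 6 crossings.
Writhe w = (#positive) - (#negative) = 5 - 1 = 4.
Computing the Kauffman bracket via state sum. There are 2^6 = 64 states.
For each crossing: s=0 is the vertical smoothing, s=1 horizontal. Crossing k contributes A^(sign_k * (1 - 2*s_k)); loop factor d = -A^2 - A^-2.
Tabulate the states by total A-exponent and number of loops L (A-exp: L × count):
  A^6: L=2 ×1
  A^4: L=1 ×3, L=3 ×3
  A^2: L=2 ×14, L=4 ×1
  A^0: L=1 ×10, L=3 ×10
  A^-2: L=2 ×13, L=4 ×2
  A^-4: L=3 ×6
  A^-6: L=4 ×1
Each group contributes A^e * Σ count * d^(L-1):
Powers of d = -A^2 - A^-2: d^2 = A^4 + 2 + A^-4; d^3 = -A^6 - 3*A^2 - 3*A^-2 - A^-6.
  A^6 * (d) = -A^8 - A^4
  A^4 * (3 + 3*d^2) = 3*A^8 + 9*A^4 + 3
  A^2 * (14*d + d^3) = -A^8 - 17*A^4 - 17 - A^-4
  A^0 * (10 + 10*d^2) = 10*A^4 + 30 + 10*A^-4
  A^-2 * (13*d + 2*d^3) = -2*A^4 - 19 - 19*A^-4 - 2*A^-8
  A^-4 * (6*d^2) = 6 + 12*A^-4 + 6*A^-8
  A^-6 * (d^3) = -1 - 3*A^-4 - 3*A^-8 - A^-12
Summing the groups: <K> = A^8 - A^4 + 2 - A^-4 + A^-8 - A^-12
Normalise by the writhe: (-A^3)^(-w) = (-A^3)^(-4) = A^-12, so f(A) = A^-12 * <K> = A^-4 - A^-8 + 2*A^-12 - A^-16 + A^-20 - A^-24.
Substitute A = t^(-1/4), i.e. A^e → t^(-e/4): V(t) = -t^6 + t^5 - t^4 + 2*t^3 - t^2 + t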